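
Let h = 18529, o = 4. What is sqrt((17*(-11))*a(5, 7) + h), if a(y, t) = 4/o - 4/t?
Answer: sqrt(903994)/7 ≈ 135.83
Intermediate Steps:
a(y, t) = 1 - 4/t (a(y, t) = 4/4 - 4/t = 4*(1/4) - 4/t = 1 - 4/t)
sqrt((17*(-11))*a(5, 7) + h) = sqrt((17*(-11))*((-4 + 7)/7) + 18529) = sqrt(-187*3/7 + 18529) = sqrt(-561/7 + 18529) = sqrt(129142/7) = sqrt(903994)/7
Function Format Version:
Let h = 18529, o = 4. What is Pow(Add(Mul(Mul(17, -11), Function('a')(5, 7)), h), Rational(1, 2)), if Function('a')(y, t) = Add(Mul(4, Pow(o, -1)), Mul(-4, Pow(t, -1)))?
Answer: Mul(Rational(1, 7), Pow(903994, Rational(1, 2))) ≈ 135.83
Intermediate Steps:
Function('a')(y, t) = Add(1, Mul(-4, Pow(t, -1))) (Function('a')(y, t) = Add(Mul(4, Pow(4, -1)), Mul(-4, Pow(t, -1))) = Add(Mul(4, Rational(1, 4)), Mul(-4, Pow(t, -1))) = Add(1, Mul(-4, Pow(t, -1))))
Pow(Add(Mul(Mul(17, -11), Function('a')(5, 7)), h), Rational(1, 2)) = Pow(Add(Mul(Mul(17, -11), Mul(Pow(7, -1), Add(-4, 7))), 18529), Rational(1, 2)) = Pow(Add(Mul(-187, Mul(Rational(1, 7), 3)), 18529), Rational(1, 2)) = Pow(Add(Mul(-187, Rational(3, 7)), 18529), Rational(1, 2)) = Pow(Add(Rational(-561, 7), 18529), Rational(1, 2)) = Pow(Rational(129142, 7), Rational(1, 2)) = Mul(Rational(1, 7), Pow(903994, Rational(1, 2)))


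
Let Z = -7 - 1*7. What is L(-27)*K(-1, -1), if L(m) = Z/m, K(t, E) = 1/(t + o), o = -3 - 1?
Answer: -14/135 ≈ -0.10370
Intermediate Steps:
o = -4
Z = -14 (Z = -7 - 7 = -14)
K(t, E) = 1/(-4 + t) (K(t, E) = 1/(t - 4) = 1/(-4 + t))
L(m) = -14/m
L(-27)*K(-1, -1) = (-14/(-27))/(-4 - 1) = -14*(-1/27)/(-5) = (14/27)*(-1/5) = -14/135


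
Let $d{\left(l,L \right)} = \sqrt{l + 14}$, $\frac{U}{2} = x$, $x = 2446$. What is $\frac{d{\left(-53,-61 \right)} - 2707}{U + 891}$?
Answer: $- \frac{2707}{5783} + \frac{i \sqrt{39}}{5783} \approx -0.4681 + 0.0010799 i$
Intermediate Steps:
$U = 4892$ ($U = 2 \cdot 2446 = 4892$)
$d{\left(l,L \right)} = \sqrt{14 + l}$
$\frac{d{\left(-53,-61 \right)} - 2707}{U + 891} = \frac{\sqrt{14 - 53} - 2707}{4892 + 891} = \frac{\sqrt{-39} - 2707}{5783} = \left(i \sqrt{39} - 2707\right) \frac{1}{5783} = \left(-2707 + i \sqrt{39}\right) \frac{1}{5783} = - \frac{2707}{5783} + \frac{i \sqrt{39}}{5783}$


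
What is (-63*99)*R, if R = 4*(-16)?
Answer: 399168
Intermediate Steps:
R = -64
(-63*99)*R = -63*99*(-64) = -6237*(-64) = 399168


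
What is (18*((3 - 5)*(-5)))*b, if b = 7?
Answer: 1260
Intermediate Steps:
(18*((3 - 5)*(-5)))*b = (18*((3 - 5)*(-5)))*7 = (18*(-2*(-5)))*7 = (18*10)*7 = 180*7 = 1260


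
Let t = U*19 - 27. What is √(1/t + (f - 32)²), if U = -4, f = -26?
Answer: 3*√3965397/103 ≈ 58.000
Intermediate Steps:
t = -103 (t = -4*19 - 27 = -76 - 27 = -103)
√(1/t + (f - 32)²) = √(1/(-103) + (-26 - 32)²) = √(-1/103 + (-58)²) = √(-1/103 + 3364) = √(346491/103) = 3*√3965397/103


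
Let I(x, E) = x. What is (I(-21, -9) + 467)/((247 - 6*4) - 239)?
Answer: -223/8 ≈ -27.875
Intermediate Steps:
(I(-21, -9) + 467)/((247 - 6*4) - 239) = (-21 + 467)/((247 - 6*4) - 239) = 446/((247 - 1*24) - 239) = 446/((247 - 24) - 239) = 446/(223 - 239) = 446/(-16) = 446*(-1/16) = -223/8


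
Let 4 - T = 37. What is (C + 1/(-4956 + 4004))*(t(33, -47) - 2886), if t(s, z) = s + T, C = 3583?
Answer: -4922094645/476 ≈ -1.0341e+7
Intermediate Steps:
T = -33 (T = 4 - 1*37 = 4 - 37 = -33)
t(s, z) = -33 + s (t(s, z) = s - 33 = -33 + s)
(C + 1/(-4956 + 4004))*(t(33, -47) - 2886) = (3583 + 1/(-4956 + 4004))*((-33 + 33) - 2886) = (3583 + 1/(-952))*(0 - 2886) = (3583 - 1/952)*(-2886) = (3411015/952)*(-2886) = -4922094645/476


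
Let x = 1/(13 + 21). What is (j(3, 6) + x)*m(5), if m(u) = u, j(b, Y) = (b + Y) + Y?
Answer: 2555/34 ≈ 75.147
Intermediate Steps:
j(b, Y) = b + 2*Y (j(b, Y) = (Y + b) + Y = b + 2*Y)
x = 1/34 ≈ 0.029412
(j(3, 6) + x)*m(5) = ((3 + 2*6) + 1/34)*5 = ((3 + 12) + 1/34)*5 = (15 + 1/34)*5 = (511/34)*5 = 2555/34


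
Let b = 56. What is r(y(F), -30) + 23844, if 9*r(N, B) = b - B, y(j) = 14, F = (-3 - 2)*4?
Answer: 214682/9 ≈ 23854.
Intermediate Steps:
F = -20 (F = -5*4 = -20)
r(N, B) = 56/9 - B/9 (r(N, B) = (56 - B)/9 = 56/9 - B/9)
r(y(F), -30) + 23844 = (56/9 - ⅑*(-30)) + 23844 = (56/9 + 10/3) + 23844 = 86/9 + 23844 = 214682/9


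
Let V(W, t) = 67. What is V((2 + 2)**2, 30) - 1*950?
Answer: -883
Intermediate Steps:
V((2 + 2)**2, 30) - 1*950 = 67 - 1*950 = 67 - 950 = -883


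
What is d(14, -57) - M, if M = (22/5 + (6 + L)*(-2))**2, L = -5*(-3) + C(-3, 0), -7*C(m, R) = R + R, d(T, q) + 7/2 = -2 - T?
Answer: -71663/50 ≈ -1433.3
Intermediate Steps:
d(T, q) = -11/2 - T (d(T, q) = -7/2 + (-2 - T) = -11/2 - T)
C(m, R) = -2*R/7 (C(m, R) = -(R + R)/7 = -2*R/7)
L = 15 (L = -5*(-3) - 2/7*0 = 15 + 0 = 15)
M = 35344/25 (M = (22/5 + (6 + 15)*(-2))**2 = (22*(1/5) + 21*(-2))**2 = (22/5 - 42)**2 = (-188/5)**2 = 35344/25 ≈ 1413.8)
d(14, -57) - M = (-11/2 - 1*14) - 1*35344/25 = (-11/2 - 14) - 35344/25 = -39/2 - 35344/25 = -71663/50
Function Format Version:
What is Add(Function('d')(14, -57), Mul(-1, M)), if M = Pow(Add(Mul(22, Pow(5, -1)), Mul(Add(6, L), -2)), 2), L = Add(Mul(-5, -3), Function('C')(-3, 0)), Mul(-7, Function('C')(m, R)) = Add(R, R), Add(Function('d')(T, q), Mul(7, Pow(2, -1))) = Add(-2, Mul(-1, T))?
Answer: Rational(-71663, 50) ≈ -1433.3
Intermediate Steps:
Function('d')(T, q) = Add(Rational(-11, 2), Mul(-1, T)) (Function('d')(T, q) = Add(Rational(-7, 2), Add(-2, Mul(-1, T))) = Add(Rational(-11, 2), Mul(-1, T)))
Function('C')(m, R) = Mul(Rational(-2, 7), R) (Function('C')(m, R) = Mul(Rational(-1, 7), Add(R, R)) = Mul(Rational(-1, 7), Mul(2, R)) = Mul(Rational(-2, 7), R))
L = 15 (L = Add(Mul(-5, -3), Mul(Rational(-2, 7), 0)) = Add(15, 0) = 15)
M = Rational(35344, 25) (M = Pow(Add(Mul(22, Pow(5, -1)), Mul(Add(6, 15), -2)), 2) = Pow(Add(Mul(22, Rational(1, 5)), Mul(21, -2)), 2) = Pow(Add(Rational(22, 5), -42), 2) = Pow(Rational(-188, 5), 2) = Rational(35344, 25) ≈ 1413.8)
Add(Function('d')(14, -57), Mul(-1, M)) = Add(Add(Rational(-11, 2), Mul(-1, 14)), Mul(-1, Rational(35344, 25))) = Add(Add(Rational(-11, 2), -14), Rational(-35344, 25)) = Add(Rational(-39, 2), Rational(-35344, 25)) = Rational(-71663, 50)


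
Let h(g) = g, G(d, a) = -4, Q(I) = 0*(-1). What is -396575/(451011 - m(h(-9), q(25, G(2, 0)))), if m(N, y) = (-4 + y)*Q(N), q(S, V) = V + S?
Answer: -396575/451011 ≈ -0.87930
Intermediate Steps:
Q(I) = 0
q(S, V) = S + V
m(N, y) = 0 (m(N, y) = (-4 + y)*0 = 0)
-396575/(451011 - m(h(-9), q(25, G(2, 0)))) = -396575/(451011 - 1*0) = -396575/(451011 + 0) = -396575/451011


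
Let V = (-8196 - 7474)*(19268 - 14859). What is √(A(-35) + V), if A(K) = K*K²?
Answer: I*√69131905 ≈ 8314.6*I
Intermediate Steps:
A(K) = K³
V = -69089030 (V = -15670*4409 = -69089030)
√(A(-35) + V) = √((-35)³ - 69089030) = √(-42875 - 69089030) = √(-69131905) = I*√69131905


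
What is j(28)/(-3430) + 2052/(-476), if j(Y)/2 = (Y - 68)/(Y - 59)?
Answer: -779383/180761 ≈ -4.3117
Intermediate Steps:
j(Y) = 2*(-68 + Y)/(-59 + Y) (j(Y) = 2*((Y - 68)/(Y - 59)) = 2*((-68 + Y)/(-59 + Y)) = 2*(-68 + Y)/(-59 + Y))
j(28)/(-3430) + 2052/(-476) = (2*(-68 + 28)/(-59 + 28))/(-3430) + 2052/(-476) = (2*(-40)/(-31))*(-1/3430) + 2052*(-1/476) = (2*(-1/31)*(-40))*(-1/3430) - 513/119 = (80/31)*(-1/3430) - 513/119 = -8/10633 - 513/119 = -779383/180761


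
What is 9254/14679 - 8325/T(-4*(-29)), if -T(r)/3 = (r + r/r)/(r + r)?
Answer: 150022586/27261 ≈ 5503.2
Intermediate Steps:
T(r) = -3*(1 + r)/(2*r) (T(r) = -3*(r + r/r)/(r + r) = -3*(r + 1)/(2*r) = -3*(1 + r)*1/(2*r) = -3*(1 + r)/(2*r))
9254/14679 - 8325/T(-4*(-29)) = 9254/14679 - 8325*232/(3*(-1 - (-4)*(-29))) = 9254*(1/14679) - 8325*232/(3*(-1 - 1*116)) = 1322/2097 - 8325*232/(3*(-1 - 116)) = 1322/2097 - 8325/((3/2)*(1/116)*(-117)) = 1322/2097 - 8325/(-351/232) = 1322/2097 - 8325*(-232/351) = 1322/2097 + 214600/39 = 150022586/27261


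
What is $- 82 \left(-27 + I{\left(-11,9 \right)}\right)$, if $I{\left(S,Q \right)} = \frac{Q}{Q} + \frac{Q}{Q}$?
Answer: $2050$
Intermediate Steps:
$I{\left(S,Q \right)} = 2$ ($I{\left(S,Q \right)} = 1 + 1 = 2$)
$- 82 \left(-27 + I{\left(-11,9 \right)}\right) = - 82 \left(-27 + 2\right) = \left(-82\right) \left(-25\right) = 2050$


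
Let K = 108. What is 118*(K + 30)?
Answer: 16284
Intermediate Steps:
118*(K + 30) = 118*(108 + 30) = 118*138 = 16284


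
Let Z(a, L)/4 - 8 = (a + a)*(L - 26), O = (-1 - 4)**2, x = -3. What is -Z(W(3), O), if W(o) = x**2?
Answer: 40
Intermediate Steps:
W(o) = 9 (W(o) = (-3)**2 = 9)
O = 25 (O = (-5)**2 = 25)
Z(a, L) = 32 + 8*a*(-26 + L) (Z(a, L) = 32 + 4*((a + a)*(L - 26)) = 32 + 4*((2*a)*(-26 + L)) = 32 + 4*(2*a*(-26 + L)) = 32 + 8*a*(-26 + L))
-Z(W(3), O) = -(32 - 208*9 + 8*25*9) = -(32 - 1872 + 1800) = -1*(-40) = 40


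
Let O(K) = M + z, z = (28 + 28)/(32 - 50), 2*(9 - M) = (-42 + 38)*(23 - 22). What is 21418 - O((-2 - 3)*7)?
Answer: 192691/9 ≈ 21410.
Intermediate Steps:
M = 11 (M = 9 - (-42 + 38)*(23 - 22)/2 = 9 - (-2) = 9 - ½*(-4) = 9 + 2 = 11)
z = -28/9 (z = 56/(-18) = 56*(-1/18) = -28/9 ≈ -3.1111)
O(K) = 71/9 (O(K) = 11 - 28/9 = 71/9)
21418 - O((-2 - 3)*7) = 21418 - 1*71/9 = 21418 - 71/9 = 192691/9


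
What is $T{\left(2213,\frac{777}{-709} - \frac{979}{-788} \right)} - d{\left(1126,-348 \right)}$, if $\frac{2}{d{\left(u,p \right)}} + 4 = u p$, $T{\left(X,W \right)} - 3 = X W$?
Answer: $\frac{17905376770899}{54731144396} \approx 327.15$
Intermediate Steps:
$T{\left(X,W \right)} = 3 + W X$ ($T{\left(X,W \right)} = 3 + X W = 3 + W X$)
$d{\left(u,p \right)} = \frac{2}{-4 + p u}$ ($d{\left(u,p \right)} = \frac{2}{-4 + u p} = \frac{2}{-4 + p u}$)
$T{\left(2213,\frac{777}{-709} - \frac{979}{-788} \right)} - d{\left(1126,-348 \right)} = \left(3 + \left(\frac{777}{-709} - \frac{979}{-788}\right) 2213\right) - \frac{2}{-4 - 391848} = \left(3 + \left(777 \left(- \frac{1}{709}\right) - - \frac{979}{788}\right) 2213\right) - \frac{2}{-4 - 391848} = \left(3 + \left(- \frac{777}{709} + \frac{979}{788}\right) 2213\right) - \frac{2}{-391852} = \left(3 + \frac{81835}{558692} \cdot 2213\right) - 2 \left(- \frac{1}{391852}\right) = \left(3 + \frac{181100855}{558692}\right) - - \frac{1}{195926} = \frac{182776931}{558692} + \frac{1}{195926} = \frac{17905376770899}{54731144396}$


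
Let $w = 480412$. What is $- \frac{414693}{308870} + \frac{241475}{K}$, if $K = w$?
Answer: $- \frac{62319555133}{74192427220} \approx -0.83997$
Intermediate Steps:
$K = 480412$
$- \frac{414693}{308870} + \frac{241475}{K} = - \frac{414693}{308870} + \frac{241475}{480412} = - \frac{62319555133}{74192427220}$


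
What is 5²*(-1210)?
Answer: -30250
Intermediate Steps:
5²*(-1210) = 25*(-1210) = -30250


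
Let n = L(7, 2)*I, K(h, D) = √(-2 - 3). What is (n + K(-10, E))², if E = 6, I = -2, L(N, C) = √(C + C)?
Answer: (4 - I*√5)² ≈ 11.0 - 17.889*I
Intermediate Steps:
L(N, C) = √2*√C (L(N, C) = √(2*C) = √2*√C)
K(h, D) = I*√5 (K(h, D) = √(-5) = I*√5)
n = -4 (n = (√2*√2)*(-2) = 2*(-2) = -4)
(n + K(-10, E))² = (-4 + I*√5)²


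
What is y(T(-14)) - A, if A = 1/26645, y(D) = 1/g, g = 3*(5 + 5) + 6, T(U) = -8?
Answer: 26609/959220 ≈ 0.027740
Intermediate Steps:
g = 36 (g = 3*10 + 6 = 30 + 6 = 36)
y(D) = 1/36
A = 1/26645 ≈ 3.7530e-5
y(T(-14)) - A = 1/36 - 1*1/26645 = 1/36 - 1/26645 = 26609/959220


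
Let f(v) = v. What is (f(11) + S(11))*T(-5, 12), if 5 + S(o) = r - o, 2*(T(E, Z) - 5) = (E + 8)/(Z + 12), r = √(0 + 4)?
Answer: -243/16 ≈ -15.188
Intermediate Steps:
r = 2 (r = √4 = 2)
T(E, Z) = 5 + (8 + E)/(2*(12 + Z)) (T(E, Z) = 5 + ((E + 8)/(Z + 12))/2 = 5 + ((8 + E)/(12 + Z))/2 = 5 + (8 + E)/(2*(12 + Z)))
S(o) = -3 - o (S(o) = -5 + (2 - o) = -3 - o)
(f(11) + S(11))*T(-5, 12) = (11 + (-3 - 1*11))*((128 - 5 + 10*12)/(2*(12 + 12))) = (11 + (-3 - 11))*((½)*(128 - 5 + 120)/24) = (11 - 14)*((½)*(1/24)*243) = -3*81/16 = -243/16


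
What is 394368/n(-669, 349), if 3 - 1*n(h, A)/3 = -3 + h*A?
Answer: 131456/233487 ≈ 0.56301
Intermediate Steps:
n(h, A) = 18 - 3*A*h (n(h, A) = 9 - 3*(-3 + h*A) = 9 - 3*(-3 + A*h) = 9 + (9 - 3*A*h) = 18 - 3*A*h)
394368/n(-669, 349) = 394368/(18 - 3*349*(-669)) = 394368/(18 + 700443) = 394368/700461 = 394368*(1/700461) = 131456/233487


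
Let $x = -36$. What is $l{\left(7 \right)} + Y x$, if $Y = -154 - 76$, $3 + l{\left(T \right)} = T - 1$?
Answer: $8283$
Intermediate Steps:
$l{\left(T \right)} = -4 + T$ ($l{\left(T \right)} = -3 + \left(T - 1\right) = -3 + \left(-1 + T\right) = -4 + T$)
$Y = -230$ ($Y = -154 - 76 = -230$)
$l{\left(7 \right)} + Y x = \left(-4 + 7\right) - -8280 = 3 + 8280 = 8283$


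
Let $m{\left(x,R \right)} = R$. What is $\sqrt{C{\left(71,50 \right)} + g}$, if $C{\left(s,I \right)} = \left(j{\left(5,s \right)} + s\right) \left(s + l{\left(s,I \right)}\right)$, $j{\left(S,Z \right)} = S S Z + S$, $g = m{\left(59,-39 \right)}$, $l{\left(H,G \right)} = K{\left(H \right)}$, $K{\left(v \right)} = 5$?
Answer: $\sqrt{140637} \approx 375.02$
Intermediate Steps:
$l{\left(H,G \right)} = 5$
$g = -39$
$j{\left(S,Z \right)} = S + Z S^{2}$ ($j{\left(S,Z \right)} = S^{2} Z + S = Z S^{2} + S = S + Z S^{2}$)
$C{\left(s,I \right)} = \left(5 + s\right) \left(5 + 26 s\right)$ ($C{\left(s,I \right)} = \left(5 \left(1 + 5 s\right) + s\right) \left(s + 5\right) = \left(\left(5 + 25 s\right) + s\right) \left(5 + s\right) = \left(5 + 26 s\right) \left(5 + s\right) = \left(5 + s\right) \left(5 + 26 s\right)$)
$\sqrt{C{\left(71,50 \right)} + g} = \sqrt{\left(25 + 26 \cdot 71^{2} + 135 \cdot 71\right) - 39} = \sqrt{\left(25 + 26 \cdot 5041 + 9585\right) - 39} = \sqrt{\left(25 + 131066 + 9585\right) - 39} = \sqrt{140676 - 39} = \sqrt{140637}$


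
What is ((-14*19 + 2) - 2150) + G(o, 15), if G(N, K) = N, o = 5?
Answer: -2409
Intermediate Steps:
((-14*19 + 2) - 2150) + G(o, 15) = ((-14*19 + 2) - 2150) + 5 = ((-266 + 2) - 2150) + 5 = (-264 - 2150) + 5 = -2414 + 5 = -2409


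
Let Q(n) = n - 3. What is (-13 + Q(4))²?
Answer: 144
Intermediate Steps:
Q(n) = -3 + n
(-13 + Q(4))² = (-13 + (-3 + 4))² = (-13 + 1)² = (-12)² = 144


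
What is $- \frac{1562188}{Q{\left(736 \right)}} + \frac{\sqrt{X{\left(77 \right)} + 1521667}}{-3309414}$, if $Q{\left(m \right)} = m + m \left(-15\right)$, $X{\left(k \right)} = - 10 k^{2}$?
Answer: $\frac{390547}{2576} - \frac{\sqrt{1462377}}{3309414} \approx 151.61$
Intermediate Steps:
$Q{\left(m \right)} = - 14 m$ ($Q{\left(m \right)} = m - 15 m = - 14 m$)
$- \frac{1562188}{Q{\left(736 \right)}} + \frac{\sqrt{X{\left(77 \right)} + 1521667}}{-3309414} = - \frac{1562188}{\left(-14\right) 736} + \frac{\sqrt{- 10 \cdot 77^{2} + 1521667}}{-3309414} = - \frac{1562188}{-10304} + \sqrt{\left(-10\right) 5929 + 1521667} \left(- \frac{1}{3309414}\right) = \left(-1562188\right) \left(- \frac{1}{10304}\right) + \sqrt{-59290 + 1521667} \left(- \frac{1}{3309414}\right) = \frac{390547}{2576} + \sqrt{1462377} \left(- \frac{1}{3309414}\right) = \frac{390547}{2576} - \frac{\sqrt{1462377}}{3309414}$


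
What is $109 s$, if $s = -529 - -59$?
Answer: $-51230$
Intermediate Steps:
$s = -470$ ($s = -529 + 59 = -470$)
$109 s = 109 \left(-470\right) = -51230$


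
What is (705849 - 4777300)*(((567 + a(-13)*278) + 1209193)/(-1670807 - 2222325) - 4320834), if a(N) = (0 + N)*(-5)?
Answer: 34244115976818740509/1946566 ≈ 1.7592e+13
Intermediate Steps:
a(N) = -5*N (a(N) = N*(-5) = -5*N)
(705849 - 4777300)*(((567 + a(-13)*278) + 1209193)/(-1670807 - 2222325) - 4320834) = (705849 - 4777300)*(((567 - 5*(-13)*278) + 1209193)/(-1670807 - 2222325) - 4320834) = -4071451*(((567 + 65*278) + 1209193)/(-3893132) - 4320834) = -4071451*(((567 + 18070) + 1209193)*(-1/3893132) - 4320834) = -4071451*((18637 + 1209193)*(-1/3893132) - 4320834) = -4071451*(1227830*(-1/3893132) - 4320834) = -4071451*(-613915/1946566 - 4320834) = -4071451*(-8410789169959/1946566) = 34244115976818740509/1946566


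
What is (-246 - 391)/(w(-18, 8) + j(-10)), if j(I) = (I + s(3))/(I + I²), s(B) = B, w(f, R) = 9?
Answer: -57330/803 ≈ -71.395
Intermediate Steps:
j(I) = (3 + I)/(I + I²) (j(I) = (I + 3)/(I + I²) = (3 + I)/(I + I²))
(-246 - 391)/(w(-18, 8) + j(-10)) = (-246 - 391)/(9 + (3 - 10)/((-10)*(1 - 10))) = -637/(9 - ⅒*(-7)/(-9)) = -637/(9 - ⅒*(-⅑)*(-7)) = -637/(9 - 7/90) = -637/803/90 = -637*90/803 = -57330/803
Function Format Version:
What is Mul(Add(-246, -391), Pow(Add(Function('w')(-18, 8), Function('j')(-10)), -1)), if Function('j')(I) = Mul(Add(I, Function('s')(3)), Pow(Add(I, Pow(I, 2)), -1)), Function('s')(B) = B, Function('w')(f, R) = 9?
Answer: Rational(-57330, 803) ≈ -71.395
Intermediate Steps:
Function('j')(I) = Mul(Pow(Add(I, Pow(I, 2)), -1), Add(3, I)) (Function('j')(I) = Mul(Add(I, 3), Pow(Add(I, Pow(I, 2)), -1)) = Mul(Add(3, I), Pow(Add(I, Pow(I, 2)), -1)) = Mul(Pow(Add(I, Pow(I, 2)), -1), Add(3, I)))
Mul(Add(-246, -391), Pow(Add(Function('w')(-18, 8), Function('j')(-10)), -1)) = Mul(Add(-246, -391), Pow(Add(9, Mul(Pow(-10, -1), Pow(Add(1, -10), -1), Add(3, -10))), -1)) = Mul(-637, Pow(Add(9, Mul(Rational(-1, 10), Pow(-9, -1), -7)), -1)) = Mul(-637, Pow(Add(9, Mul(Rational(-1, 10), Rational(-1, 9), -7)), -1)) = Mul(-637, Pow(Add(9, Rational(-7, 90)), -1)) = Mul(-637, Pow(Rational(803, 90), -1)) = Mul(-637, Rational(90, 803)) = Rational(-57330, 803)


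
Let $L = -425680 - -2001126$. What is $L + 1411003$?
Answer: $2986449$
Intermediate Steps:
$L = 1575446$ ($L = -425680 + 2001126 = 1575446$)
$L + 1411003 = 1575446 + 1411003 = 2986449$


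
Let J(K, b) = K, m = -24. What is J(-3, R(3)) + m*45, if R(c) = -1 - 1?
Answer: -1083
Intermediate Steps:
R(c) = -2
J(-3, R(3)) + m*45 = -3 - 24*45 = -3 - 1080 = -1083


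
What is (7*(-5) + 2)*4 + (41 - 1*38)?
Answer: -129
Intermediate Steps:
(7*(-5) + 2)*4 + (41 - 1*38) = (-35 + 2)*4 + (41 - 38) = -33*4 + 3 = -132 + 3 = -129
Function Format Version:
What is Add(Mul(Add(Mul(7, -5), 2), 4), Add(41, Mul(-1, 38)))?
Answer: -129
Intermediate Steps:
Add(Mul(Add(Mul(7, -5), 2), 4), Add(41, Mul(-1, 38))) = Add(Mul(Add(-35, 2), 4), Add(41, -38)) = Add(Mul(-33, 4), 3) = Add(-132, 3) = -129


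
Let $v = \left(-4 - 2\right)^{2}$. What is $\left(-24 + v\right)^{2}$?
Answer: $144$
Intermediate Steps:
$v = 36$ ($v = \left(-4 - 2\right)^{2} = \left(-6\right)^{2} = 36$)
$\left(-24 + v\right)^{2} = \left(-24 + 36\right)^{2} = 12^{2} = 144$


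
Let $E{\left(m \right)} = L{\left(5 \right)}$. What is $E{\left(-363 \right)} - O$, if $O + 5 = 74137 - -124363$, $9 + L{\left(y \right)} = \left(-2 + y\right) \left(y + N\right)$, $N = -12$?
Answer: $-198525$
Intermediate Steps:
$L{\left(y \right)} = -9 + \left(-12 + y\right) \left(-2 + y\right)$ ($L{\left(y \right)} = -9 + \left(-2 + y\right) \left(y - 12\right) = -9 + \left(-2 + y\right) \left(-12 + y\right) = -9 + \left(-12 + y\right) \left(-2 + y\right)$)
$E{\left(m \right)} = -30$ ($E{\left(m \right)} = 15 + 5^{2} - 70 = 15 + 25 - 70 = -30$)
$O = 198495$ ($O = -5 + \left(74137 - -124363\right) = -5 + \left(74137 + 124363\right) = -5 + 198500 = 198495$)
$E{\left(-363 \right)} - O = -30 - 198495 = -198525$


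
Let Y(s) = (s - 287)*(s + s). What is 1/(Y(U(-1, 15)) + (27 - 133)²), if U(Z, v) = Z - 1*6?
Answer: 1/15352 ≈ 6.5138e-5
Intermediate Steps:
U(Z, v) = -6 + Z (U(Z, v) = Z - 6 = -6 + Z)
Y(s) = 2*s*(-287 + s) (Y(s) = (-287 + s)*(2*s) = 2*s*(-287 + s))
1/(Y(U(-1, 15)) + (27 - 133)²) = 1/(2*(-6 - 1)*(-287 + (-6 - 1)) + (27 - 133)²) = 1/(2*(-7)*(-287 - 7) + (-106)²) = 1/(2*(-7)*(-294) + 11236) = 1/(4116 + 11236) = 1/15352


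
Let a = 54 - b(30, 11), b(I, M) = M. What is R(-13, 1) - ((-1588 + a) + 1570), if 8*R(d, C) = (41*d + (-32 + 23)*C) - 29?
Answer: -771/8 ≈ -96.375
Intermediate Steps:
a = 43 (a = 54 - 1*11 = 54 - 11 = 43)
R(d, C) = -29/8 - 9*C/8 + 41*d/8 (R(d, C) = ((41*d + (-32 + 23)*C) - 29)/8 = ((41*d - 9*C) - 29)/8 = ((-9*C + 41*d) - 29)/8 = (-29 - 9*C + 41*d)/8 = -29/8 - 9*C/8 + 41*d/8)
R(-13, 1) - ((-1588 + a) + 1570) = (-29/8 - 9/8*1 + (41/8)*(-13)) - ((-1588 + 43) + 1570) = (-29/8 - 9/8 - 533/8) - (-1545 + 1570) = -571/8 - 1*25 = -571/8 - 25 = -771/8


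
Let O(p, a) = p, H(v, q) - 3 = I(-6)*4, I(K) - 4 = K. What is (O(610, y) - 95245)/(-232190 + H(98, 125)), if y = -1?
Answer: 18927/46439 ≈ 0.40757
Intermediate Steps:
I(K) = 4 + K
H(v, q) = -5 (H(v, q) = 3 + (4 - 6)*4 = 3 - 2*4 = 3 - 8 = -5)
(O(610, y) - 95245)/(-232190 + H(98, 125)) = (610 - 95245)/(-232190 - 5) = -94635/(-232195) = -94635*(-1/232195) = 18927/46439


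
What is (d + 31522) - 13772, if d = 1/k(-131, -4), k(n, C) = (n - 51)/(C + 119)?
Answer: 3230385/182 ≈ 17749.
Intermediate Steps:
k(n, C) = (-51 + n)/(119 + C)
d = -115/182 (d = 1/((-51 - 131)/(119 - 4)) = 1/(-182/115) = -115/182 ≈ -0.63187)
(d + 31522) - 13772 = (-115/182 + 31522) - 13772 = 5736889/182 - 13772 = 3230385/182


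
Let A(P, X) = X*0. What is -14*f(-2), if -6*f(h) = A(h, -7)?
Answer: 0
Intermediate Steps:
A(P, X) = 0
f(h) = 0 (f(h) = -1/6*0 = 0)
-14*f(-2) = -14*0 = 0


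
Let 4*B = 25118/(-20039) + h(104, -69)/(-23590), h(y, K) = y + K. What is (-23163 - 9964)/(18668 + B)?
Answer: -1789690945288/1008524438621 ≈ -1.7746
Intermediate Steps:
h(y, K) = K + y
B = -16949571/54025144 (B = (25118/(-20039) + (-69 + 104)/(-23590))/4 = (25118*(-1/20039) + 35*(-1/23590))/4 = (-25118/20039 - 1/674)/4 = (¼)*(-16949571/13506286) = -16949571/54025144 ≈ -0.31374)
(-23163 - 9964)/(18668 + B) = (-23163 - 9964)/(18668 - 16949571/54025144) = -33127/1008524438621/54025144 = -33127*54025144/1008524438621 = -1789690945288/1008524438621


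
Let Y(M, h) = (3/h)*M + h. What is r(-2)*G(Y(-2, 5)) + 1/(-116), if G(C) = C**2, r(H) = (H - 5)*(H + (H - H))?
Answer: 586239/2900 ≈ 202.15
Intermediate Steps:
r(H) = H*(-5 + H) (r(H) = (-5 + H)*(H + 0) = (-5 + H)*H = H*(-5 + H))
Y(M, h) = h + 3*M/h (Y(M, h) = 3*M/h + h = h + 3*M/h)
r(-2)*G(Y(-2, 5)) + 1/(-116) = (-2*(-5 - 2))*(5 + 3*(-2)/5)**2 + 1/(-116) = (-2*(-7))*(5 + 3*(-2)*(1/5))**2 - 1/116 = 14*(5 - 6/5)**2 - 1/116 = 14*(19/5)**2 - 1/116 = 14*(361/25) - 1/116 = 5054/25 - 1/116 = 586239/2900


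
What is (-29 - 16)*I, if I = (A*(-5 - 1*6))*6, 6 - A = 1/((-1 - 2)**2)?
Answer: 17490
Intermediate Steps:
A = 53/9 (A = 6 - 1/((-1 - 2)**2) = 6 - 1/((-3)**2) = 6 - 1/9 = 53/9 ≈ 5.8889)
I = -1166/3 (I = (53*(-5 - 1*6)/9)*6 = (53*(-5 - 6)/9)*6 = ((53/9)*(-11))*6 = -583/9*6 = -1166/3 ≈ -388.67)
(-29 - 16)*I = (-29 - 16)*(-1166/3) = -45*(-1166/3) = 17490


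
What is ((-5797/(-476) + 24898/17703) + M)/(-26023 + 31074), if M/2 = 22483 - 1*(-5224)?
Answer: 3924938149/357671412 ≈ 10.974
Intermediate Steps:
M = 55414 (M = 2*(22483 - 1*(-5224)) = 2*(22483 + 5224) = 2*27707 = 55414)
((-5797/(-476) + 24898/17703) + M)/(-26023 + 31074) = ((-5797/(-476) + 24898/17703) + 55414)/(-26023 + 31074) = ((-5797*(-1/476) + 24898*(1/17703)) + 55414)/5051 = ((341/28 + 24898/17703) + 55414)*(1/5051) = (961981/70812 + 55414)*(1/5051) = (3924938149/70812)*(1/5051) = 3924938149/357671412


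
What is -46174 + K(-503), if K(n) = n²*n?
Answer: -127309701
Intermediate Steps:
K(n) = n³
-46174 + K(-503) = -46174 + (-503)³ = -46174 - 127263527 = -127309701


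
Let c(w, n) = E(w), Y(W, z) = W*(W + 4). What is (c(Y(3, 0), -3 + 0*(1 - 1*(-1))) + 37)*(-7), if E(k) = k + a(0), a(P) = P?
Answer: -406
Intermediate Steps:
Y(W, z) = W*(4 + W)
E(k) = k (E(k) = k + 0 = k)
c(w, n) = w
(c(Y(3, 0), -3 + 0*(1 - 1*(-1))) + 37)*(-7) = (3*(4 + 3) + 37)*(-7) = (3*7 + 37)*(-7) = (21 + 37)*(-7) = 58*(-7) = -406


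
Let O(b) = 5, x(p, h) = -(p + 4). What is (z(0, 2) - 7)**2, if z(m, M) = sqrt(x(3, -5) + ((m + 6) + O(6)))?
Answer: 25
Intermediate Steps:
x(p, h) = -4 - p (x(p, h) = -(4 + p) = -4 - p)
z(m, M) = sqrt(4 + m) (z(m, M) = sqrt((-4 - 1*3) + ((m + 6) + 5)) = sqrt((-4 - 3) + ((6 + m) + 5)) = sqrt(-7 + (11 + m)) = sqrt(4 + m))
(z(0, 2) - 7)**2 = (sqrt(4 + 0) - 7)**2 = (sqrt(4) - 7)**2 = (2 - 7)**2 = (-5)**2 = 25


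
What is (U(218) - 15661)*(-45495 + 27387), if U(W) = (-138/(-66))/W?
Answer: 340023467970/1199 ≈ 2.8359e+8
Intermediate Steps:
U(W) = 23/(11*W) (U(W) = (-138*(-1/66))/W = 23/(11*W))
(U(218) - 15661)*(-45495 + 27387) = ((23/11)/218 - 15661)*(-45495 + 27387) = ((23/11)*(1/218) - 15661)*(-18108) = (23/2398 - 15661)*(-18108) = -37555055/2398*(-18108) = 340023467970/1199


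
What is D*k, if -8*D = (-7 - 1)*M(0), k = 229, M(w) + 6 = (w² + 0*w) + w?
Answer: -1374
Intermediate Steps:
M(w) = -6 + w + w² (M(w) = -6 + ((w² + 0*w) + w) = -6 + ((w² + 0) + w) = -6 + (w² + w) = -6 + (w + w²) = -6 + w + w²)
D = -6 (D = -(-7 - 1)*(-6 + 0 + 0²)/8 = -(-1)*(-6 + 0 + 0) = -(-1)*(-6) = -⅛*48 = -6)
D*k = -6*229 = -1374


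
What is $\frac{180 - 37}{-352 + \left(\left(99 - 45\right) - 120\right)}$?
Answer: $- \frac{13}{38} \approx -0.34211$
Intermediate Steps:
$\frac{180 - 37}{-352 + \left(\left(99 - 45\right) - 120\right)} = \frac{143}{-352 + \left(54 - 120\right)} = \frac{143}{-352 - 66} = \frac{143}{-418} = 143 \left(- \frac{1}{418}\right) = - \frac{13}{38}$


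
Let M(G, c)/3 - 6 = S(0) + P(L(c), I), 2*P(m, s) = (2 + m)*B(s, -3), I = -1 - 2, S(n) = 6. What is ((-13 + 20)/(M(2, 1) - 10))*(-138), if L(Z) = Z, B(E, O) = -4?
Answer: -483/4 ≈ -120.75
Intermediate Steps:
I = -3
P(m, s) = -4 - 2*m (P(m, s) = ((2 + m)*(-4))/2 = (-8 - 4*m)/2 = -4 - 2*m)
M(G, c) = 24 - 6*c (M(G, c) = 18 + 3*(6 + (-4 - 2*c)) = 18 + 3*(2 - 2*c) = 18 + (6 - 6*c) = 24 - 6*c)
((-13 + 20)/(M(2, 1) - 10))*(-138) = ((-13 + 20)/((24 - 6*1) - 10))*(-138) = (7/((24 - 6) - 10))*(-138) = (7/(18 - 10))*(-138) = (7/8)*(-138) = -483/4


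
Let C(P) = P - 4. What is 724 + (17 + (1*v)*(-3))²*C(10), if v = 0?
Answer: 2458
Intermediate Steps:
C(P) = -4 + P
724 + (17 + (1*v)*(-3))²*C(10) = 724 + (17 + (1*0)*(-3))²*(-4 + 10) = 724 + (17 + 0*(-3))²*6 = 724 + (17 + 0)²*6 = 724 + 17²*6 = 724 + 289*6 = 724 + 1734 = 2458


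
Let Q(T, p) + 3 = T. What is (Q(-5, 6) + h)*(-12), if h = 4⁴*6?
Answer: -18336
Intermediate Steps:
Q(T, p) = -3 + T
h = 1536 (h = 256*6 = 1536)
(Q(-5, 6) + h)*(-12) = ((-3 - 5) + 1536)*(-12) = (-8 + 1536)*(-12) = 1528*(-12) = -18336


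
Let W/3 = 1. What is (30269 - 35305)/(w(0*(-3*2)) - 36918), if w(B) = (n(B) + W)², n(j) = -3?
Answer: 2518/18459 ≈ 0.13641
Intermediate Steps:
W = 3 (W = 3*1 = 3)
w(B) = 0 (w(B) = (-3 + 3)² = 0² = 0)
(30269 - 35305)/(w(0*(-3*2)) - 36918) = (30269 - 35305)/(0 - 36918) = -5036/(-36918) = -5036*(-1/36918) = 2518/18459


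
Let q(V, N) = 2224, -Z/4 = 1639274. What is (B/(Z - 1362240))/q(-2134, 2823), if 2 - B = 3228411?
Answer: 3228409/17612603264 ≈ 0.00018330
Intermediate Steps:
Z = -6557096 (Z = -4*1639274 = -6557096)
B = -3228409 (B = 2 - 1*3228411 = 2 - 3228411 = -3228409)
(B/(Z - 1362240))/q(-2134, 2823) = -3228409/(-6557096 - 1362240)/2224 = -3228409/(-7919336)*(1/2224) = -3228409*(-1/7919336)*(1/2224) = (3228409/7919336)*(1/2224) = 3228409/17612603264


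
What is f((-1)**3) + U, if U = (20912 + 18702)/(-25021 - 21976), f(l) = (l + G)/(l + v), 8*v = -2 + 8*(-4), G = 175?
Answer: -11180602/328979 ≈ -33.986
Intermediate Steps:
v = -17/4 (v = (-2 + 8*(-4))/8 = (-2 - 32)/8 = (1/8)*(-34) = -17/4 ≈ -4.2500)
f(l) = (175 + l)/(-17/4 + l) (f(l) = (l + 175)/(l - 17/4) = (175 + l)/(-17/4 + l))
U = -39614/46997 (U = 39614/(-46997) = 39614*(-1/46997) = -39614/46997 ≈ -0.84291)
f((-1)**3) + U = 4*(175 + (-1)**3)/(-17 + 4*(-1)**3) - 39614/46997 = 4*(175 - 1)/(-17 + 4*(-1)) - 39614/46997 = 4*174/(-17 - 4) - 39614/46997 = 4*174/(-21) - 39614/46997 = 4*(-1/21)*174 - 39614/46997 = -232/7 - 39614/46997 = -11180602/328979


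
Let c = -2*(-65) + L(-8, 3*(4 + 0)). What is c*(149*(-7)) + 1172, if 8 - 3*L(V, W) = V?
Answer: -419942/3 ≈ -1.3998e+5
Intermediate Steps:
L(V, W) = 8/3 - V/3
c = 406/3 (c = -2*(-65) + (8/3 - 1/3*(-8)) = 130 + (8/3 + 8/3) = 130 + 16/3 = 406/3 ≈ 135.33)
c*(149*(-7)) + 1172 = 406*(149*(-7))/3 + 1172 = (406/3)*(-1043) + 1172 = -423458/3 + 1172 = -419942/3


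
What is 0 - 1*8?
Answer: -8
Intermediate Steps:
0 - 1*8 = 0 - 8 = -8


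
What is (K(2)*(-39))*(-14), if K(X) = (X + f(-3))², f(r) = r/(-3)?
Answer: 4914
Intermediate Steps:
f(r) = -r/3 (f(r) = r*(-⅓) = -r/3)
K(X) = (1 + X)² (K(X) = (X - ⅓*(-3))² = (X + 1)² = (1 + X)²)
(K(2)*(-39))*(-14) = ((1 + 2)²*(-39))*(-14) = (3²*(-39))*(-14) = (9*(-39))*(-14) = -351*(-14) = 4914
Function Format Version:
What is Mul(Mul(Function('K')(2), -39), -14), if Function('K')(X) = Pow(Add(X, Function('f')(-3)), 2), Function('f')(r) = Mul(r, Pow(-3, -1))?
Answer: 4914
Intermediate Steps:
Function('f')(r) = Mul(Rational(-1, 3), r) (Function('f')(r) = Mul(r, Rational(-1, 3)) = Mul(Rational(-1, 3), r))
Function('K')(X) = Pow(Add(1, X), 2) (Function('K')(X) = Pow(Add(X, Mul(Rational(-1, 3), -3)), 2) = Pow(Add(X, 1), 2) = Pow(Add(1, X), 2))
Mul(Mul(Function('K')(2), -39), -14) = Mul(Mul(Pow(Add(1, 2), 2), -39), -14) = Mul(Mul(Pow(3, 2), -39), -14) = Mul(Mul(9, -39), -14) = Mul(-351, -14) = 4914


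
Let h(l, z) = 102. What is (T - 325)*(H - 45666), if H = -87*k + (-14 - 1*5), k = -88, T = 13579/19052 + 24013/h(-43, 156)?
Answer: 193157194321/57156 ≈ 3.3795e+6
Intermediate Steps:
T = 229440367/971652 (T = 13579/19052 + 24013/102 = 229440367/971652 ≈ 236.13)
H = 7637 (H = -87*(-88) + (-14 - 1*5) = 7656 + (-14 - 5) = 7656 - 19 = 7637)
(T - 325)*(H - 45666) = (229440367/971652 - 325)*(7637 - 45666) = -86346533/971652*(-38029) = 193157194321/57156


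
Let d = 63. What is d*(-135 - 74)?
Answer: -13167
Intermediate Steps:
d*(-135 - 74) = 63*(-135 - 74) = 63*(-209) = -13167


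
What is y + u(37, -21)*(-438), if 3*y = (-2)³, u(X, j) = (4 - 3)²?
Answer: -1322/3 ≈ -440.67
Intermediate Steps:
u(X, j) = 1 (u(X, j) = 1² = 1)
y = -8/3 (y = (⅓)*(-2)³ = (⅓)*(-8) = -8/3 ≈ -2.6667)
y + u(37, -21)*(-438) = -8/3 + 1*(-438) = -8/3 - 438 = -1322/3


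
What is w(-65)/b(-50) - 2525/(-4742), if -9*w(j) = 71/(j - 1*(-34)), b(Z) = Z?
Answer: 8721767/16537725 ≈ 0.52739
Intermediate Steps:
w(j) = -71/(9*(34 + j)) (w(j) = -71/(9*(j - 1*(-34))) = -71/(9*(j + 34)) = -71/(9*(34 + j)))
w(-65)/b(-50) - 2525/(-4742) = -71/(306 + 9*(-65))/(-50) - 2525/(-4742) = -71/(306 - 585)*(-1/50) - 2525*(-1/4742) = -71/(-279)*(-1/50) + 2525/4742 = -71*(-1/279)*(-1/50) + 2525/4742 = (71/279)*(-1/50) + 2525/4742 = -71/13950 + 2525/4742 = 8721767/16537725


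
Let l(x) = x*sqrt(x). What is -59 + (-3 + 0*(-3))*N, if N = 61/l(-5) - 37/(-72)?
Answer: -1453/24 - 183*I*sqrt(5)/25 ≈ -60.542 - 16.368*I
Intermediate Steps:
l(x) = x**(3/2)
N = 37/72 + 61*I*sqrt(5)/25 (N = 61/((-5)**(3/2)) - 37/(-72) = 61/((-5*I*sqrt(5))) - 37*(-1/72) = 61*(I*sqrt(5)/25) + 37/72 = 61*I*sqrt(5)/25 + 37/72 = 37/72 + 61*I*sqrt(5)/25 ≈ 0.51389 + 5.456*I)
-59 + (-3 + 0*(-3))*N = -59 + (-3 + 0*(-3))*(37/72 + 61*I*sqrt(5)/25) = -59 + (-3 + 0)*(37/72 + 61*I*sqrt(5)/25) = -59 - 3*(37/72 + 61*I*sqrt(5)/25) = -59 + (-37/24 - 183*I*sqrt(5)/25) = -1453/24 - 183*I*sqrt(5)/25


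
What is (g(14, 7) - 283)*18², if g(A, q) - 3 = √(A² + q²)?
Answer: -90720 + 2268*√5 ≈ -85649.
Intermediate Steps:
g(A, q) = 3 + √(A² + q²)
(g(14, 7) - 283)*18² = ((3 + √(14² + 7²)) - 283)*18² = ((3 + √(196 + 49)) - 283)*324 = ((3 + √245) - 283)*324 = ((3 + 7*√5) - 283)*324 = (-280 + 7*√5)*324 = -90720 + 2268*√5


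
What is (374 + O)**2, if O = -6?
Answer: 135424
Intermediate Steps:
(374 + O)**2 = (374 - 6)**2 = 368**2 = 135424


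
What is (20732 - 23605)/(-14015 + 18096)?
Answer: -2873/4081 ≈ -0.70399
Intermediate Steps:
(20732 - 23605)/(-14015 + 18096) = -2873/4081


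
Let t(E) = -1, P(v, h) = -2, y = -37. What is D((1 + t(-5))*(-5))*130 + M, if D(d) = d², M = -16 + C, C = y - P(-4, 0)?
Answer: -51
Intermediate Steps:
C = -35 (C = -37 - 1*(-2) = -37 + 2 = -35)
M = -51 (M = -16 - 35 = -51)
D((1 + t(-5))*(-5))*130 + M = ((1 - 1)*(-5))²*130 - 51 = (0*(-5))²*130 - 51 = 0²*130 - 51 = 0*130 - 51 = 0 - 51 = -51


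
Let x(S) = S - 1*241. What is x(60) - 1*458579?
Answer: -458760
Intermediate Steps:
x(S) = -241 + S (x(S) = S - 241 = -241 + S)
x(60) - 1*458579 = (-241 + 60) - 1*458579 = -181 - 458579 = -458760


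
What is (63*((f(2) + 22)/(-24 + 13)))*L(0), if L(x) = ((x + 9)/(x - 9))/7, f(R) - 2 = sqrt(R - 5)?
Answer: 216/11 + 9*I*sqrt(3)/11 ≈ 19.636 + 1.4171*I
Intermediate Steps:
f(R) = 2 + sqrt(-5 + R) (f(R) = 2 + sqrt(R - 5) = 2 + sqrt(-5 + R))
L(x) = (9 + x)/(7*(-9 + x)) (L(x) = ((9 + x)/(-9 + x))*(1/7) = (9 + x)/(7*(-9 + x)))
(63*((f(2) + 22)/(-24 + 13)))*L(0) = (63*(((2 + sqrt(-5 + 2)) + 22)/(-24 + 13)))*((9 + 0)/(7*(-9 + 0))) = (63*(((2 + sqrt(-3)) + 22)/(-11)))*((1/7)*9/(-9)) = (63*(((2 + I*sqrt(3)) + 22)*(-1/11)))*((1/7)*(-1/9)*9) = (63*((24 + I*sqrt(3))*(-1/11)))*(-1/7) = (63*(-24/11 - I*sqrt(3)/11))*(-1/7) = (-1512/11 - 63*I*sqrt(3)/11)*(-1/7) = 216/11 + 9*I*sqrt(3)/11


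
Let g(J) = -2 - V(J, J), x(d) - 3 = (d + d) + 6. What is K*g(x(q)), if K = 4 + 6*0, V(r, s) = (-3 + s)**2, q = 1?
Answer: -264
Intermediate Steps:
x(d) = 9 + 2*d (x(d) = 3 + ((d + d) + 6) = 3 + (2*d + 6) = 3 + (6 + 2*d) = 9 + 2*d)
g(J) = -2 - (-3 + J)**2
K = 4 (K = 4 + 0 = 4)
K*g(x(q)) = 4*(-2 - (-3 + (9 + 2*1))**2) = 4*(-2 - (-3 + (9 + 2))**2) = 4*(-2 - (-3 + 11)**2) = 4*(-2 - 1*8**2) = 4*(-2 - 1*64) = 4*(-2 - 64) = 4*(-66) = -264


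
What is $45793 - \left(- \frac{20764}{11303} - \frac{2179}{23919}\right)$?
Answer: $\frac{12380954518754}{270356457} \approx 45795.0$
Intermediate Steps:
$45793 - \left(- \frac{20764}{11303} - \frac{2179}{23919}\right) = 45793 - - \frac{521283353}{270356457} = 45793 + \left(\frac{20764}{11303} + \frac{2179}{23919}\right) = 45793 + \frac{521283353}{270356457} = \frac{12380954518754}{270356457}$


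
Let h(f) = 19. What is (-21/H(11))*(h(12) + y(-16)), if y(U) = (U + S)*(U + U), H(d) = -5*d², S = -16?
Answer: 21903/605 ≈ 36.203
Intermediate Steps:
y(U) = 2*U*(-16 + U) (y(U) = (U - 16)*(U + U) = (-16 + U)*(2*U) = 2*U*(-16 + U))
(-21/H(11))*(h(12) + y(-16)) = (-21/((-5*11²)))*(19 + 2*(-16)*(-16 - 16)) = (-21/((-5*121)))*(19 + 2*(-16)*(-32)) = (-21/(-605))*(19 + 1024) = -21*(-1/605)*1043 = (21/605)*1043 = 21903/605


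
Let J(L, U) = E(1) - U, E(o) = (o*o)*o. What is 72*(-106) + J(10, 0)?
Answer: -7631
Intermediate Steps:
E(o) = o³ (E(o) = o²*o = o³)
J(L, U) = 1 - U (J(L, U) = 1³ - U = 1 - U)
72*(-106) + J(10, 0) = 72*(-106) + (1 - 1*0) = -7632 + (1 + 0) = -7632 + 1 = -7631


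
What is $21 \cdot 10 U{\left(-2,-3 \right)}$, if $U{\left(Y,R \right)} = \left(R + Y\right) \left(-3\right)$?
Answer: $3150$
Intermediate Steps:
$U{\left(Y,R \right)} = - 3 R - 3 Y$
$21 \cdot 10 U{\left(-2,-3 \right)} = 21 \cdot 10 \left(\left(-3\right) \left(-3\right) - -6\right) = 210 \left(9 + 6\right) = 210 \cdot 15 = 3150$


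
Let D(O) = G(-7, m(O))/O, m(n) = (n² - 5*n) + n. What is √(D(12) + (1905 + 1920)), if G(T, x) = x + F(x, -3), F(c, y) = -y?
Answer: √15333/2 ≈ 61.913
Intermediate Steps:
m(n) = n² - 4*n
G(T, x) = 3 + x (G(T, x) = x - 1*(-3) = x + 3 = 3 + x)
D(O) = (3 + O*(-4 + O))/O
√(D(12) + (1905 + 1920)) = √((-4 + 12 + 3/12) + (1905 + 1920)) = √((-4 + 12 + 3*(1/12)) + 3825) = √((-4 + 12 + ¼) + 3825) = √(33/4 + 3825) = √(15333/4) = √15333/2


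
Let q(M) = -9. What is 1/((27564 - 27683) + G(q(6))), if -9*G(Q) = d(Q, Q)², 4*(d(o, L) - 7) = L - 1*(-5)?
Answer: -1/123 ≈ -0.0081301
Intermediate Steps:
d(o, L) = 33/4 + L/4 (d(o, L) = 7 + (L - 1*(-5))/4 = 7 + (L + 5)/4 = 7 + (5 + L)/4 = 7 + (5/4 + L/4) = 33/4 + L/4)
G(Q) = -(33/4 + Q/4)²/9
1/((27564 - 27683) + G(q(6))) = 1/((27564 - 27683) - (33 - 9)²/144) = 1/(-119 - 1/144*24²) = 1/(-119 - 1/144*576) = 1/(-119 - 4) = 1/(-123) = -1/123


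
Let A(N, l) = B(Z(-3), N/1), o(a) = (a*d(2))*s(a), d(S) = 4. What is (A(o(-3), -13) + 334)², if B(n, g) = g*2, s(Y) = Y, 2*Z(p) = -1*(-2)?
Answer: 164836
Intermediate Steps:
Z(p) = 1 (Z(p) = (-1*(-2))/2 = (½)*2 = 1)
o(a) = 4*a² (o(a) = (a*4)*a = (4*a)*a = 4*a²)
B(n, g) = 2*g
A(N, l) = 2*N (A(N, l) = 2*(N/1) = 2*(N*1) = 2*N)
(A(o(-3), -13) + 334)² = (2*(4*(-3)²) + 334)² = (2*(4*9) + 334)² = (2*36 + 334)² = (72 + 334)² = 406² = 164836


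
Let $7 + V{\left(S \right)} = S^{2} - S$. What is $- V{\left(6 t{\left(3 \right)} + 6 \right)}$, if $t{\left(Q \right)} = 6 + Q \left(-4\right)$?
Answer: $-923$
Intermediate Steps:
$t{\left(Q \right)} = 6 - 4 Q$
$V{\left(S \right)} = -7 + S^{2} - S$ ($V{\left(S \right)} = -7 + \left(S^{2} - S\right) = -7 + S^{2} - S$)
$- V{\left(6 t{\left(3 \right)} + 6 \right)} = - (-7 + \left(6 \left(6 - 12\right) + 6\right)^{2} - \left(6 \left(6 - 12\right) + 6\right)) = - (-7 + \left(6 \left(-6\right) + 6\right)^{2} - \left(6 \left(-6\right) + 6\right)) = - (-7 + \left(-36 + 6\right)^{2} - \left(-36 + 6\right)) = - (-7 + \left(-30\right)^{2} - -30) = - (-7 + 900 + 30) = \left(-1\right) 923 = -923$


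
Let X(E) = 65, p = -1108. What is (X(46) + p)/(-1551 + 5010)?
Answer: -1043/3459 ≈ -0.30153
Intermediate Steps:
(X(46) + p)/(-1551 + 5010) = (65 - 1108)/(-1551 + 5010) = -1043/3459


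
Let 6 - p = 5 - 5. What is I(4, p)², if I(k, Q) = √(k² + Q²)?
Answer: 52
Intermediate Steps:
p = 6 (p = 6 - (5 - 5) = 6 - 1*0 = 6 + 0 = 6)
I(k, Q) = √(Q² + k²)
I(4, p)² = (√(6² + 4²))² = (√(36 + 16))² = (√52)² = (2*√13)² = 52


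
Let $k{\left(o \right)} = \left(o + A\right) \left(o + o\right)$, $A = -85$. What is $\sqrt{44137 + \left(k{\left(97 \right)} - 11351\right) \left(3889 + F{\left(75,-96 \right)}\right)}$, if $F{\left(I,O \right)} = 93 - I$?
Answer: $2 i \sqrt{8802181} \approx 5933.7 i$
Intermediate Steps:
$k{\left(o \right)} = 2 o \left(-85 + o\right)$ ($k{\left(o \right)} = \left(o - 85\right) \left(o + o\right) = \left(-85 + o\right) 2 o = 2 o \left(-85 + o\right)$)
$\sqrt{44137 + \left(k{\left(97 \right)} - 11351\right) \left(3889 + F{\left(75,-96 \right)}\right)} = \sqrt{44137 + \left(2 \cdot 97 \left(-85 + 97\right) - 11351\right) \left(3889 + \left(93 - 75\right)\right)} = \sqrt{44137 + \left(2 \cdot 97 \cdot 12 - 11351\right) \left(3889 + \left(93 - 75\right)\right)} = \sqrt{44137 + \left(2328 - 11351\right) \left(3889 + 18\right)} = \sqrt{44137 - 35252861} = \sqrt{-35208724} = 2 i \sqrt{8802181}$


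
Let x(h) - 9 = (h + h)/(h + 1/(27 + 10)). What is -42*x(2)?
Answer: -11522/25 ≈ -460.88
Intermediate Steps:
x(h) = 9 + 2*h/(1/37 + h) (x(h) = 9 + (h + h)/(h + 1/(27 + 10)) = 9 + (2*h)/(h + 1/37) = 9 + (2*h)/(1/37 + h) = 9 + 2*h/(1/37 + h))
-42*x(2) = -42*(9 + 407*2)/(1 + 37*2) = -42*(9 + 814)/(1 + 74) = -42*823/75 = -11522/25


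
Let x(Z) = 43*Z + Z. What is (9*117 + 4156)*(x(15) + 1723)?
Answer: 12413047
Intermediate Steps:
x(Z) = 44*Z
(9*117 + 4156)*(x(15) + 1723) = (9*117 + 4156)*(44*15 + 1723) = (1053 + 4156)*(660 + 1723) = 5209*2383 = 12413047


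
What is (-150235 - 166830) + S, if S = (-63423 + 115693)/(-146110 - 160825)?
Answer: -19463679609/61387 ≈ -3.1707e+5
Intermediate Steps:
S = -10454/61387 (S = 52270/(-306935) = 52270*(-1/306935) = -10454/61387 ≈ -0.17030)
(-150235 - 166830) + S = (-150235 - 166830) - 10454/61387 = -317065 - 10454/61387 = -19463679609/61387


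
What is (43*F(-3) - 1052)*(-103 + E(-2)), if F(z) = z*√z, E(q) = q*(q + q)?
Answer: 99940 + 12255*I*√3 ≈ 99940.0 + 21226.0*I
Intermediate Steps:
E(q) = 2*q² (E(q) = q*(2*q) = 2*q²)
F(z) = z^(3/2)
(43*F(-3) - 1052)*(-103 + E(-2)) = (43*(-3)^(3/2) - 1052)*(-103 + 2*(-2)²) = (43*(-3*I*√3) - 1052)*(-103 + 2*4) = (-129*I*√3 - 1052)*(-103 + 8) = (-1052 - 129*I*√3)*(-95) = 99940 + 12255*I*√3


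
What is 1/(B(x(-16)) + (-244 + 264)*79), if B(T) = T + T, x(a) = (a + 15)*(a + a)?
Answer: 1/1644 ≈ 0.00060827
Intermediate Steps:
x(a) = 2*a*(15 + a) (x(a) = (15 + a)*(2*a) = 2*a*(15 + a))
B(T) = 2*T
1/(B(x(-16)) + (-244 + 264)*79) = 1/(2*(2*(-16)*(15 - 16)) + (-244 + 264)*79) = 1/(2*(2*(-16)*(-1)) + 20*79) = 1/(2*32 + 1580) = 1/(64 + 1580) = 1/1644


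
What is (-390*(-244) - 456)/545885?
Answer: 94704/545885 ≈ 0.17349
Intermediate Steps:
(-390*(-244) - 456)/545885 = (95160 - 456)*(1/545885) = 94704*(1/545885) = 94704/545885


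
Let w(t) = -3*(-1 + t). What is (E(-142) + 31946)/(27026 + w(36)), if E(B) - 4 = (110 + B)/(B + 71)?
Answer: 2268482/1911391 ≈ 1.1868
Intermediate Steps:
E(B) = 4 + (110 + B)/(71 + B) (E(B) = 4 + (110 + B)/(B + 71) = 4 + (110 + B)/(71 + B))
w(t) = 3 - 3*t
(E(-142) + 31946)/(27026 + w(36)) = ((394 + 5*(-142))/(71 - 142) + 31946)/(27026 + (3 - 3*36)) = ((394 - 710)/(-71) + 31946)/(27026 + (3 - 108)) = (-1/71*(-316) + 31946)/(27026 - 105) = (316/71 + 31946)/26921 = (2268482/71)*(1/26921) = 2268482/1911391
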